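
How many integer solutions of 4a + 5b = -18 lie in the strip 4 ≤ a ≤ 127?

24

gcd(5, 4) = 1  (5 = 1·4 + 1, 4 = 4·1).
Back-substituting, 4·(-1) + 5·(1) = 1.
Scale by -18: particular solution (18, -18); reduce a mod 5: (3, -6).
General solution: a = 3 + 5t, b = -6 - 4t for integer t.
4 ≤ 3 + 5t ≤ 127 gives t ∈ [1, 24], which is 24 values.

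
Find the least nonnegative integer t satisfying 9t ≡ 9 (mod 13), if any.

gcd(13, 9):
  13 = 1*9 + 4
  9 = 2*4 + 1
  4 = 4*1
so gcd(13, 9) = 1.
1 divides 9, so solutions exist.
Back-substitute for Bézout coefficients:
  1 = 9 - 2*4
  ... = 9*(3) + 13*(-2)
So 9*(3) ≡ 1 (mod 13); multiply by 9: t ≡ 27 (mod 13).
Smallest nonnegative: t = 27 mod 13 = 1.

1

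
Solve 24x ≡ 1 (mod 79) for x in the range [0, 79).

gcd(79, 24):
  79 = 3*24 + 7
  24 = 3*7 + 3
  7 = 2*3 + 1
  3 = 3*1
so gcd(79, 24) = 1.
Back-substitute for Bézout coefficients:
  1 = 7 - 2*3
  ... = 24*(-23) + 79*(7)
So 24*-23 ≡ 1 (mod 79), and -23 mod 79 = 56.

56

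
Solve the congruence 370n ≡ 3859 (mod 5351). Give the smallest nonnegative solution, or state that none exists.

gcd(5351, 370) = 1  (5351 = 14*370 + 171, 370 = 2*171 + 28, 171 = 6*28 + 3, 28 = 9*3 + 1, 3 = 3*1).
1 divides 3859, so solutions exist.
Back-substituting, 370*(1721) + 5351*(-119) = 1.
So 370*(1721) ≡ 1 (mod 5351); multiply by 3859: n ≡ 6641339 (mod 5351).
Smallest nonnegative: n = 6641339 mod 5351 = 748.

748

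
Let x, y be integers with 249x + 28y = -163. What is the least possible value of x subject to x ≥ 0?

17

gcd(249, 28):
  249 = 8·28 + 25
  28 = 1·25 + 3
  25 = 8·3 + 1
  3 = 3·1
so gcd(249, 28) = 1.
1 divides -163, so solutions exist.
Back-substitute for Bézout coefficients:
  1 = 25 - 8·3
  ... = 249·(9) + 28·(-80)
Scale by -163/1 = -163: (x₀, y₀) = (-1467, 13040).
General solution: x = -1467 + 28t, y = 13040 - 249t for integer t.
x ≥ 0: smallest is -1467 mod 28 = 17 (at t = 53), with y = -157.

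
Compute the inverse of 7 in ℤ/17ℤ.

5

gcd(17, 7) = 1.
By Bézout, 7×(5) + 17×(-2) = 1.
So 7×5 ≡ 1 (mod 17), and 5 mod 17 = 5.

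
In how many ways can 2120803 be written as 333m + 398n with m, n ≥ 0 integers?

16

gcd(398, 333) = 1  (398 = 1·333 + 65, 333 = 5·65 + 8, 65 = 8·8 + 1, 8 = 8·1).
Back-substituting, 333·(-49) + 398·(41) = 1.
Scale by 2120803: one solution is (-103919347, 86952923). Reduce m mod 398: (45, 5291).
General: m = 45 + 398t, n = 5291 - 333t.
m ≥ 0 ⇒ t ≥ 0; n ≥ 0 ⇒ t ≤ 15. So t ∈ [0, 15]: 16 solutions.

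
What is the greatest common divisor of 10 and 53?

gcd(53, 10):
  53 = 5×10 + 3
  10 = 3×3 + 1
  3 = 3×1
so gcd(53, 10) = 1.

1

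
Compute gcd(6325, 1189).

gcd(6325, 1189):
  6325 = 5*1189 + 380
  1189 = 3*380 + 49
  380 = 7*49 + 37
  49 = 1*37 + 12
  37 = 3*12 + 1
  12 = 12*1
so gcd(6325, 1189) = 1.

1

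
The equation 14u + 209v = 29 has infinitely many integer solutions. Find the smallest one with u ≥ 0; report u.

gcd(209, 14):
  209 = 14*14 + 13
  14 = 1*13 + 1
  13 = 13*1
so gcd(209, 14) = 1.
1 divides 29, so solutions exist.
Back-substitute for Bézout coefficients:
  1 = 14 - 1*13
  ... = 14*(15) + 209*(-1)
Scale by 29/1 = 29: (u₀, v₀) = (435, -29).
General solution: u = 435 + 209t, v = -29 - 14t for integer t.
u ≥ 0: smallest is 435 mod 209 = 17 (at t = -2), with v = -1.

17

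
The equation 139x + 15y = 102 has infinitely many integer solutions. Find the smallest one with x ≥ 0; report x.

gcd(139, 15):
  139 = 9·15 + 4
  15 = 3·4 + 3
  4 = 1·3 + 1
  3 = 3·1
so gcd(139, 15) = 1.
1 divides 102, so solutions exist.
Back-substitute for Bézout coefficients:
  1 = 4 - 1·3
  ... = 139·(4) + 15·(-37)
Scale by 102/1 = 102: (x₀, y₀) = (408, -3774).
General solution: x = 408 + 15t, y = -3774 - 139t for integer t.
x ≥ 0: smallest is 408 mod 15 = 3 (at t = -27), with y = -21.

3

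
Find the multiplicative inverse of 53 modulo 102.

gcd(102, 53) = 1.
By Bézout, 53×(-25) + 102×(13) = 1.
So 53×-25 ≡ 1 (mod 102), and -25 mod 102 = 77.

77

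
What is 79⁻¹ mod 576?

gcd(576, 79) = 1  (576 = 7*79 + 23, 79 = 3*23 + 10, 23 = 2*10 + 3, 10 = 3*3 + 1, 3 = 3*1).
Back-substituting, 79*(175) + 576*(-24) = 1.
So 79*175 ≡ 1 (mod 576), and 175 mod 576 = 175.

175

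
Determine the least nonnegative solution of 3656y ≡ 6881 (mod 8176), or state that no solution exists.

no solution

gcd(8176, 3656) = 8.
8 does not divide 6881, so the congruence has no solution.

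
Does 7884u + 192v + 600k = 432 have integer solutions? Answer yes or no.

yes

gcd(7884, 192) = 12  (7884 = 41*192 + 12, 192 = 16*12).
gcd(12, 600) = 12.
12 divides 432, so integer solutions exist.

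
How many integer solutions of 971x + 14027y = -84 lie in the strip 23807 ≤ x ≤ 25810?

0

gcd(14027, 971):
  14027 = 14*971 + 433
  971 = 2*433 + 105
  433 = 4*105 + 13
  105 = 8*13 + 1
  13 = 13*1
so gcd(14027, 971) = 1.
Back-substitute for Bézout coefficients:
  1 = 105 - 8*13
  ... = 971*(1069) + 14027*(-74)
Scale by -84: particular solution (-89796, 6216); reduce x mod 14027: (8393, -581).
General solution: x = 8393 + 14027t, y = -581 - 971t for integer t.
23807 ≤ 8393 + 14027t ≤ 25810 gives t ∈ [2, 1], which is 0 values.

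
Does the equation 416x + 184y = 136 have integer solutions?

gcd(416, 184) = 8  (416 = 2×184 + 48, 184 = 3×48 + 40, 48 = 1×40 + 8, 40 = 5×8).
8 divides 136, so integer solutions exist.

yes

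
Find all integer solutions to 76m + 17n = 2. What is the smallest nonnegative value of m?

gcd(76, 17):
  76 = 4·17 + 8
  17 = 2·8 + 1
  8 = 8·1
so gcd(76, 17) = 1.
1 divides 2, so solutions exist.
Back-substitute for Bézout coefficients:
  1 = 17 - 2·8
  ... = 76·(-2) + 17·(9)
Scale by 2/1 = 2: (m₀, n₀) = (-4, 18).
General solution: m = -4 + 17t, n = 18 - 76t for integer t.
m ≥ 0: smallest is -4 mod 17 = 13 (at t = 1), with n = -58.

13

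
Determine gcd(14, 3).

gcd(14, 3) = 1  (14 = 4×3 + 2, 3 = 1×2 + 1, 2 = 2×1).

1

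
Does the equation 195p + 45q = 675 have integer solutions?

yes

gcd(195, 45) = 15  (195 = 4×45 + 15, 45 = 3×15).
15 divides 675, so integer solutions exist.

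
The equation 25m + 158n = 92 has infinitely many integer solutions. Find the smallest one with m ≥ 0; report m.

10

gcd(158, 25) = 1  (158 = 6·25 + 8, 25 = 3·8 + 1, 8 = 8·1).
1 divides 92, so solutions exist.
Back-substituting, 25·(19) + 158·(-3) = 1.
Scale by 92/1 = 92: (m₀, n₀) = (1748, -276).
General solution: m = 1748 + 158t, n = -276 - 25t for integer t.
m ≥ 0: smallest is 1748 mod 158 = 10 (at t = -11), with n = -1.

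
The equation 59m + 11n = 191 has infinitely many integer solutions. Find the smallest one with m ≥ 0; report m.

gcd(59, 11) = 1.
1 divides 191, so solutions exist.
By Bézout, 59*(3) + 11*(-16) = 1.
Scale by 191/1 = 191: (m₀, n₀) = (573, -3056).
General solution: m = 573 + 11t, n = -3056 - 59t for integer t.
m ≥ 0: smallest is 573 mod 11 = 1 (at t = -52), with n = 12.

1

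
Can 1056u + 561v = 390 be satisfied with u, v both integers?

no

gcd(1056, 561) = 33  (1056 = 1·561 + 495, 561 = 1·495 + 66, 495 = 7·66 + 33, 66 = 2·33).
33 does not divide 390 (remainder 27), so no integer solutions.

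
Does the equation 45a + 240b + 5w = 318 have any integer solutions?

gcd(240, 45) = 15.
gcd(15, 5) = 5.
5 does not divide 318 (remainder 3), so no integer solutions.

no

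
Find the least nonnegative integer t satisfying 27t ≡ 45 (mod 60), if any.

gcd(60, 27):
  60 = 2×27 + 6
  27 = 4×6 + 3
  6 = 2×3
so gcd(60, 27) = 3.
3 divides 45, so solutions exist.
Back-substitute for Bézout coefficients:
  3 = 27 - 4×6
  ... = 27×(9) + 60×(-4)
So 27×(9) ≡ 3 (mod 60); multiply by 15: t ≡ 135 (mod 20).
Smallest nonnegative: t = 135 mod 20 = 15.

15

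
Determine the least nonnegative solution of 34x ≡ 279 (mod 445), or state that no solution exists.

126

gcd(445, 34) = 1  (445 = 13*34 + 3, 34 = 11*3 + 1, 3 = 3*1).
1 divides 279, so solutions exist.
Back-substituting, 34*(144) + 445*(-11) = 1.
So 34*(144) ≡ 1 (mod 445); multiply by 279: x ≡ 40176 (mod 445).
Smallest nonnegative: x = 40176 mod 445 = 126.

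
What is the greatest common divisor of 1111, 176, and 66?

gcd(1111, 176) = 11.
gcd(11, 66) = 11.

11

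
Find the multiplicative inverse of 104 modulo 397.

gcd(397, 104) = 1.
By Bézout, 104*(42) + 397*(-11) = 1.
So 104*42 ≡ 1 (mod 397), and 42 mod 397 = 42.

42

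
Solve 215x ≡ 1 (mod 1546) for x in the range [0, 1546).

1395

gcd(1546, 215) = 1  (1546 = 7×215 + 41, 215 = 5×41 + 10, 41 = 4×10 + 1, 10 = 10×1).
Back-substituting, 215×(-151) + 1546×(21) = 1.
So 215×-151 ≡ 1 (mod 1546), and -151 mod 1546 = 1395.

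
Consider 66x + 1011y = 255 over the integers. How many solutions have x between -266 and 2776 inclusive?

gcd(1011, 66):
  1011 = 15·66 + 21
  66 = 3·21 + 3
  21 = 7·3
so gcd(1011, 66) = 3.
Back-substitute for Bézout coefficients:
  3 = 66 - 3·21
  ... = 66·(46) + 1011·(-3)
Scale by 85: particular solution (3910, -255); reduce x mod 337: (203, -13).
General solution: x = 203 + 337t, y = -13 - 22t for integer t.
-266 ≤ 203 + 337t ≤ 2776 gives t ∈ [-1, 7], which is 9 values.

9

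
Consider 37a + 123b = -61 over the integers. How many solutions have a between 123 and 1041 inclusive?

gcd(123, 37) = 1.
By Bézout, 37*(10) + 123*(-3) = 1.
Particular solution: (5, -2).
General solution: a = 5 + 123t, b = -2 - 37t for integer t.
123 ≤ 5 + 123t ≤ 1041 gives t ∈ [1, 8], which is 8 values.

8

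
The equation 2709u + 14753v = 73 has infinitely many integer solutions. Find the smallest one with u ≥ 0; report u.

11785

gcd(14753, 2709):
  14753 = 5*2709 + 1208
  2709 = 2*1208 + 293
  1208 = 4*293 + 36
  293 = 8*36 + 5
  36 = 7*5 + 1
  5 = 5*1
so gcd(14753, 2709) = 1.
1 divides 73, so solutions exist.
Back-substitute for Bézout coefficients:
  1 = 36 - 7*5
  ... = 2709*(-2870) + 14753*(527)
Scale by 73/1 = 73: (u₀, v₀) = (-209510, 38471).
General solution: u = -209510 + 14753t, v = 38471 - 2709t for integer t.
u ≥ 0: smallest is -209510 mod 14753 = 11785 (at t = 15), with v = -2164.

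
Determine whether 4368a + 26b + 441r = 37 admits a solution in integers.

yes

gcd(4368, 26) = 26.
gcd(26, 441) = 1.
1 divides 37, so integer solutions exist.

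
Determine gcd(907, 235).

gcd(907, 235):
  907 = 3·235 + 202
  235 = 1·202 + 33
  202 = 6·33 + 4
  33 = 8·4 + 1
  4 = 4·1
so gcd(907, 235) = 1.

1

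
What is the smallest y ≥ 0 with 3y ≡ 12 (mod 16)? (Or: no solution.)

4

gcd(16, 3) = 1  (16 = 5*3 + 1, 3 = 3*1).
1 divides 12, so solutions exist.
Back-substituting, 3*(-5) + 16*(1) = 1.
So 3*(-5) ≡ 1 (mod 16); multiply by 12: y ≡ -60 (mod 16).
Smallest nonnegative: y = -60 mod 16 = 4.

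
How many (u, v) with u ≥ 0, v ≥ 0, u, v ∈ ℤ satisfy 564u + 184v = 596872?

23

gcd(564, 184) = 4.
By Bézout, 564*(-15) + 184*(46) = 4.
One solution: (44, 3109).
General: u = 44 + 46t, v = 3109 - 141t.
u ≥ 0 ⇒ t ≥ 0; v ≥ 0 ⇒ t ≤ 22. So t ∈ [0, 22]: 23 solutions.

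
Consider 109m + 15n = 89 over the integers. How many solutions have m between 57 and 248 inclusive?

gcd(109, 15) = 1  (109 = 7*15 + 4, 15 = 3*4 + 3, 4 = 1*3 + 1, 3 = 3*1).
Back-substituting, 109*(4) + 15*(-29) = 1.
Scale by 89: particular solution (356, -2581); reduce m mod 15: (11, -74).
General solution: m = 11 + 15t, n = -74 - 109t for integer t.
57 ≤ 11 + 15t ≤ 248 gives t ∈ [4, 15], which is 12 values.

12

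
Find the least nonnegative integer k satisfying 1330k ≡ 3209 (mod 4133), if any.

1609

gcd(4133, 1330):
  4133 = 3·1330 + 143
  1330 = 9·143 + 43
  143 = 3·43 + 14
  43 = 3·14 + 1
  14 = 14·1
so gcd(4133, 1330) = 1.
1 divides 3209, so solutions exist.
Back-substitute for Bézout coefficients:
  1 = 43 - 3·14
  ... = 1330·(289) + 4133·(-93)
So 1330·(289) ≡ 1 (mod 4133); multiply by 3209: k ≡ 927401 (mod 4133).
Smallest nonnegative: k = 927401 mod 4133 = 1609.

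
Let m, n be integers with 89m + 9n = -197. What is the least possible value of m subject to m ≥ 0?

gcd(89, 9) = 1  (89 = 9·9 + 8, 9 = 1·8 + 1, 8 = 8·1).
1 divides -197, so solutions exist.
Back-substituting, 89·(-1) + 9·(10) = 1.
Scale by -197/1 = -197: (m₀, n₀) = (197, -1970).
General solution: m = 197 + 9t, n = -1970 - 89t for integer t.
m ≥ 0: smallest is 197 mod 9 = 8 (at t = -21), with n = -101.

8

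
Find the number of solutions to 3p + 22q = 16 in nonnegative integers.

0

gcd(22, 3):
  22 = 7*3 + 1
  3 = 3*1
so gcd(22, 3) = 1.
Back-substitute for Bézout coefficients:
  1 = 22 - 7*3
  ... = 3*(-7) + 22*(1)
Scale by 16: one solution is (-112, 16). Reduce p mod 22: (20, -2).
General: p = 20 + 22t, q = -2 - 3t.
p ≥ 0 ⇒ t ≥ 0; q ≥ 0 ⇒ t ≤ -1. So t ∈ [0, -1]: 0 solutions.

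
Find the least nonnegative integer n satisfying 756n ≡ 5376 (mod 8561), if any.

gcd(8561, 756) = 7  (8561 = 11*756 + 245, 756 = 3*245 + 21, 245 = 11*21 + 14, 21 = 1*14 + 7, 14 = 2*7).
7 divides 5376, so solutions exist.
Back-substituting, 756*(419) + 8561*(-37) = 7.
So 756*(419) ≡ 7 (mod 8561); multiply by 768: n ≡ 321792 (mod 1223).
Smallest nonnegative: n = 321792 mod 1223 = 143.

143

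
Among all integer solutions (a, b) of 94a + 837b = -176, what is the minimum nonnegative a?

568

gcd(837, 94) = 1  (837 = 8*94 + 85, 94 = 1*85 + 9, 85 = 9*9 + 4, 9 = 2*4 + 1, 4 = 4*1).
1 divides -176, so solutions exist.
Back-substituting, 94*(187) + 837*(-21) = 1.
Scale by -176/1 = -176: (a₀, b₀) = (-32912, 3696).
General solution: a = -32912 + 837t, b = 3696 - 94t for integer t.
a ≥ 0: smallest is -32912 mod 837 = 568 (at t = 40), with b = -64.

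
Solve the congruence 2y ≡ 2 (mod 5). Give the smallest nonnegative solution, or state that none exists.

1

gcd(5, 2) = 1  (5 = 2×2 + 1, 2 = 2×1).
1 divides 2, so solutions exist.
Back-substituting, 2×(-2) + 5×(1) = 1.
So 2×(-2) ≡ 1 (mod 5); multiply by 2: y ≡ -4 (mod 5).
Smallest nonnegative: y = -4 mod 5 = 1.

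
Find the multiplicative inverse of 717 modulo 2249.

gcd(2249, 717) = 1  (2249 = 3*717 + 98, 717 = 7*98 + 31, 98 = 3*31 + 5, 31 = 6*5 + 1, 5 = 5*1).
Back-substituting, 717*(436) + 2249*(-139) = 1.
So 717*436 ≡ 1 (mod 2249), and 436 mod 2249 = 436.

436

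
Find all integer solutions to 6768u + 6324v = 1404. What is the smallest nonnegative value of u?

gcd(6768, 6324):
  6768 = 1×6324 + 444
  6324 = 14×444 + 108
  444 = 4×108 + 12
  108 = 9×12
so gcd(6768, 6324) = 12.
12 divides 1404, so solutions exist.
Back-substitute for Bézout coefficients:
  12 = 444 - 4×108
  ... = 6768×(57) + 6324×(-61)
Scale by 1404/12 = 117: (u₀, v₀) = (6669, -7137).
General solution: u = 6669 + 527t, v = -7137 - 564t for integer t.
u ≥ 0: smallest is 6669 mod 527 = 345 (at t = -12), with v = -369.

345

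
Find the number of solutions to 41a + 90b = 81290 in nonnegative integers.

22

gcd(90, 41) = 1  (90 = 2·41 + 8, 41 = 5·8 + 1, 8 = 8·1).
Back-substituting, 41·(11) + 90·(-5) = 1.
Scale by 81290: one solution is (894190, -406450). Reduce a mod 90: (40, 885).
General: a = 40 + 90t, b = 885 - 41t.
a ≥ 0 ⇒ t ≥ 0; b ≥ 0 ⇒ t ≤ 21. So t ∈ [0, 21]: 22 solutions.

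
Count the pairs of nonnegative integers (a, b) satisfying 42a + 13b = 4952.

9

gcd(42, 13):
  42 = 3·13 + 3
  13 = 4·3 + 1
  3 = 3·1
so gcd(42, 13) = 1.
Back-substitute for Bézout coefficients:
  1 = 13 - 4·3
  ... = 42·(-4) + 13·(13)
Scale by 4952: one solution is (-19808, 64376). Reduce a mod 13: (4, 368).
General: a = 4 + 13t, b = 368 - 42t.
a ≥ 0 ⇒ t ≥ 0; b ≥ 0 ⇒ t ≤ 8. So t ∈ [0, 8]: 9 solutions.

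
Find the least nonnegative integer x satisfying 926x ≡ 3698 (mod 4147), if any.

210

gcd(4147, 926) = 1  (4147 = 4×926 + 443, 926 = 2×443 + 40, 443 = 11×40 + 3, 40 = 13×3 + 1, 3 = 3×1).
1 divides 3698, so solutions exist.
Back-substituting, 926×(1348) + 4147×(-301) = 1.
So 926×(1348) ≡ 1 (mod 4147); multiply by 3698: x ≡ 4984904 (mod 4147).
Smallest nonnegative: x = 4984904 mod 4147 = 210.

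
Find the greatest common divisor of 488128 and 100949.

29

gcd(488128, 100949) = 29  (488128 = 4×100949 + 84332, 100949 = 1×84332 + 16617, 84332 = 5×16617 + 1247, 16617 = 13×1247 + 406, 1247 = 3×406 + 29, 406 = 14×29).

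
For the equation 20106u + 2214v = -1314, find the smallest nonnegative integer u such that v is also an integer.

5

gcd(20106, 2214):
  20106 = 9*2214 + 180
  2214 = 12*180 + 54
  180 = 3*54 + 18
  54 = 3*18
so gcd(20106, 2214) = 18.
18 divides -1314, so solutions exist.
Back-substitute for Bézout coefficients:
  18 = 180 - 3*54
  ... = 20106*(37) + 2214*(-336)
Scale by -1314/18 = -73: (u₀, v₀) = (-2701, 24528).
General solution: u = -2701 + 123t, v = 24528 - 1117t for integer t.
u ≥ 0: smallest is -2701 mod 123 = 5 (at t = 22), with v = -46.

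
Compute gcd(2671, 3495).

1

gcd(3495, 2671) = 1  (3495 = 1*2671 + 824, 2671 = 3*824 + 199, 824 = 4*199 + 28, 199 = 7*28 + 3, 28 = 9*3 + 1, 3 = 3*1).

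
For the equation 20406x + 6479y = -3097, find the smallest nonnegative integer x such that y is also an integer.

gcd(20406, 6479):
  20406 = 3*6479 + 969
  6479 = 6*969 + 665
  969 = 1*665 + 304
  665 = 2*304 + 57
  304 = 5*57 + 19
  57 = 3*19
so gcd(20406, 6479) = 19.
19 divides -3097, so solutions exist.
Back-substitute for Bézout coefficients:
  19 = 304 - 5*57
  ... = 20406*(107) + 6479*(-337)
Scale by -3097/19 = -163: (x₀, y₀) = (-17441, 54931).
General solution: x = -17441 + 341t, y = 54931 - 1074t for integer t.
x ≥ 0: smallest is -17441 mod 341 = 291 (at t = 52), with y = -917.

291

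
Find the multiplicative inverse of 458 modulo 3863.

2640

gcd(3863, 458) = 1  (3863 = 8·458 + 199, 458 = 2·199 + 60, 199 = 3·60 + 19, 60 = 3·19 + 3, 19 = 6·3 + 1, 3 = 3·1).
Back-substituting, 458·(-1223) + 3863·(145) = 1.
So 458·-1223 ≡ 1 (mod 3863), and -1223 mod 3863 = 2640.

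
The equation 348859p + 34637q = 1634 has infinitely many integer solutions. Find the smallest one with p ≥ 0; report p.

gcd(348859, 34637) = 19.
19 divides 1634, so solutions exist.
By Bézout, 348859·(167) + 34637·(-1682) = 19.
Scale by 1634/19 = 86: (p₀, q₀) = (14362, -144652).
General solution: p = 14362 + 1823t, q = -144652 - 18361t for integer t.
p ≥ 0: smallest is 14362 mod 1823 = 1601 (at t = -7), with q = -16125.

1601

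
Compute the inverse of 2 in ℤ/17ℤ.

9

gcd(17, 2) = 1  (17 = 8×2 + 1, 2 = 2×1).
Back-substituting, 2×(-8) + 17×(1) = 1.
So 2×-8 ≡ 1 (mod 17), and -8 mod 17 = 9.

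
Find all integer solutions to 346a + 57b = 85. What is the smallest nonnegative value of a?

gcd(346, 57) = 1  (346 = 6*57 + 4, 57 = 14*4 + 1, 4 = 4*1).
1 divides 85, so solutions exist.
Back-substituting, 346*(-14) + 57*(85) = 1.
Scale by 85/1 = 85: (a₀, b₀) = (-1190, 7225).
General solution: a = -1190 + 57t, b = 7225 - 346t for integer t.
a ≥ 0: smallest is -1190 mod 57 = 7 (at t = 21), with b = -41.

7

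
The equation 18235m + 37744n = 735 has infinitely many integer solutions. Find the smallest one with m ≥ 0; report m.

621

gcd(37744, 18235):
  37744 = 2·18235 + 1274
  18235 = 14·1274 + 399
  1274 = 3·399 + 77
  399 = 5·77 + 14
  77 = 5·14 + 7
  14 = 2·7
so gcd(37744, 18235) = 7.
7 divides 735, so solutions exist.
Back-substitute for Bézout coefficients:
  7 = 77 - 5·14
  ... = 18235·(-2459) + 37744·(1188)
Scale by 735/7 = 105: (m₀, n₀) = (-258195, 124740).
General solution: m = -258195 + 5392t, n = 124740 - 2605t for integer t.
m ≥ 0: smallest is -258195 mod 5392 = 621 (at t = 48), with n = -300.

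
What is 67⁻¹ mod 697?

645

gcd(697, 67) = 1.
By Bézout, 67·(-52) + 697·(5) = 1.
So 67·-52 ≡ 1 (mod 697), and -52 mod 697 = 645.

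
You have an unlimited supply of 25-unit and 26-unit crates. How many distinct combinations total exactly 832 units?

2

Need nonnegative integers with 25j + 26k = 832.
gcd(25, 26) = 1, and 25·(-1) + 26·(1) = 1.
So (j₀, k₀) = (-832, 832); general j = -832 + 26t, k = 832 - 25t.
j ≥ 0 ⇒ t ≥ 32; k ≥ 0 ⇒ t ≤ 33. That's 2 values of t.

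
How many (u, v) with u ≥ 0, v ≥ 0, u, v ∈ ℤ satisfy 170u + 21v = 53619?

15

gcd(170, 21) = 1.
By Bézout, 170*(-10) + 21*(81) = 1.
One solution: (3, 2529).
General: u = 3 + 21t, v = 2529 - 170t.
u ≥ 0 ⇒ t ≥ 0; v ≥ 0 ⇒ t ≤ 14. So t ∈ [0, 14]: 15 solutions.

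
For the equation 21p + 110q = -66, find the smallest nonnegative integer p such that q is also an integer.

44

gcd(110, 21) = 1  (110 = 5·21 + 5, 21 = 4·5 + 1, 5 = 5·1).
1 divides -66, so solutions exist.
Back-substituting, 21·(21) + 110·(-4) = 1.
Scale by -66/1 = -66: (p₀, q₀) = (-1386, 264).
General solution: p = -1386 + 110t, q = 264 - 21t for integer t.
p ≥ 0: smallest is -1386 mod 110 = 44 (at t = 13), with q = -9.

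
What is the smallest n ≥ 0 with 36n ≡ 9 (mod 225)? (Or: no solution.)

19

gcd(225, 36) = 9.
9 divides 9, so solutions exist.
By Bézout, 36×(-6) + 225×(1) = 9.
So 36×(-6) ≡ 9 (mod 225); multiply by 1: n ≡ -6 (mod 25).
Smallest nonnegative: n = -6 mod 25 = 19.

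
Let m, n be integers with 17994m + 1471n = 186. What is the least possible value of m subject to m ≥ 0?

gcd(17994, 1471) = 1  (17994 = 12·1471 + 342, 1471 = 4·342 + 103, 342 = 3·103 + 33, 103 = 3·33 + 4, 33 = 8·4 + 1, 4 = 4·1).
1 divides 186, so solutions exist.
Back-substituting, 17994·(357) + 1471·(-4367) = 1.
Scale by 186/1 = 186: (m₀, n₀) = (66402, -812262).
General solution: m = 66402 + 1471t, n = -812262 - 17994t for integer t.
m ≥ 0: smallest is 66402 mod 1471 = 207 (at t = -45), with n = -2532.

207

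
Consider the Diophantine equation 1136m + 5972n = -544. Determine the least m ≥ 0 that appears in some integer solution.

gcd(5972, 1136):
  5972 = 5·1136 + 292
  1136 = 3·292 + 260
  292 = 1·260 + 32
  260 = 8·32 + 4
  32 = 8·4
so gcd(5972, 1136) = 4.
4 divides -544, so solutions exist.
Back-substitute for Bézout coefficients:
  4 = 260 - 8·32
  ... = 1136·(184) + 5972·(-35)
Scale by -544/4 = -136: (m₀, n₀) = (-25024, 4760).
General solution: m = -25024 + 1493t, n = 4760 - 284t for integer t.
m ≥ 0: smallest is -25024 mod 1493 = 357 (at t = 17), with n = -68.

357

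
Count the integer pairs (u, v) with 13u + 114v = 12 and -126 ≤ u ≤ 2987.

gcd(114, 13) = 1.
By Bézout, 13×(-35) + 114×(4) = 1.
Particular solution: (36, -4).
General solution: u = 36 + 114t, v = -4 - 13t for integer t.
-126 ≤ 36 + 114t ≤ 2987 gives t ∈ [-1, 25], which is 27 values.

27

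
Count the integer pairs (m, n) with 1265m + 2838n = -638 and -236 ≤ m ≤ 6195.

gcd(2838, 1265) = 11.
By Bézout, 1265·(-83) + 2838·(37) = 11.
Particular solution: (170, -76).
General solution: m = 170 + 258t, n = -76 - 115t for integer t.
-236 ≤ 170 + 258t ≤ 6195 gives t ∈ [-1, 23], which is 25 values.

25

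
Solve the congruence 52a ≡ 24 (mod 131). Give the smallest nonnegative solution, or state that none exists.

71

gcd(131, 52) = 1.
1 divides 24, so solutions exist.
By Bézout, 52*(63) + 131*(-25) = 1.
So 52*(63) ≡ 1 (mod 131); multiply by 24: a ≡ 1512 (mod 131).
Smallest nonnegative: a = 1512 mod 131 = 71.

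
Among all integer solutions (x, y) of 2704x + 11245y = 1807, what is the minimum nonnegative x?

gcd(11245, 2704) = 13.
13 divides 1807, so solutions exist.
By Bézout, 2704·(262) + 11245·(-63) = 13.
Scale by 1807/13 = 139: (x₀, y₀) = (36418, -8757).
General solution: x = 36418 + 865t, y = -8757 - 208t for integer t.
x ≥ 0: smallest is 36418 mod 865 = 88 (at t = -42), with y = -21.

88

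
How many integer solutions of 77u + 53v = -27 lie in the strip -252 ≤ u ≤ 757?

19

gcd(77, 53) = 1.
By Bézout, 77*(-11) + 53*(16) = 1.
Particular solution: (32, -47).
General solution: u = 32 + 53t, v = -47 - 77t for integer t.
-252 ≤ 32 + 53t ≤ 757 gives t ∈ [-5, 13], which is 19 values.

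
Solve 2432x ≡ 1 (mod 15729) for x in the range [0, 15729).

10652

gcd(15729, 2432):
  15729 = 6*2432 + 1137
  2432 = 2*1137 + 158
  1137 = 7*158 + 31
  158 = 5*31 + 3
  31 = 10*3 + 1
  3 = 3*1
so gcd(15729, 2432) = 1.
Back-substitute for Bézout coefficients:
  1 = 31 - 10*3
  ... = 2432*(-5077) + 15729*(785)
So 2432*-5077 ≡ 1 (mod 15729), and -5077 mod 15729 = 10652.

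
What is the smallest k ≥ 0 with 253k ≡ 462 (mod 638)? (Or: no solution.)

22

gcd(638, 253) = 11.
11 divides 462, so solutions exist.
By Bézout, 253*(-5) + 638*(2) = 11.
So 253*(-5) ≡ 11 (mod 638); multiply by 42: k ≡ -210 (mod 58).
Smallest nonnegative: k = -210 mod 58 = 22.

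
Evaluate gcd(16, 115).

1

gcd(115, 16):
  115 = 7*16 + 3
  16 = 5*3 + 1
  3 = 3*1
so gcd(115, 16) = 1.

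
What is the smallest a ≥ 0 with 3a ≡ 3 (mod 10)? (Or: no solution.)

1

gcd(10, 3):
  10 = 3*3 + 1
  3 = 3*1
so gcd(10, 3) = 1.
1 divides 3, so solutions exist.
Back-substitute for Bézout coefficients:
  1 = 10 - 3*3
  ... = 3*(-3) + 10*(1)
So 3*(-3) ≡ 1 (mod 10); multiply by 3: a ≡ -9 (mod 10).
Smallest nonnegative: a = -9 mod 10 = 1.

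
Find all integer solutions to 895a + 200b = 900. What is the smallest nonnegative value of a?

20

gcd(895, 200):
  895 = 4·200 + 95
  200 = 2·95 + 10
  95 = 9·10 + 5
  10 = 2·5
so gcd(895, 200) = 5.
5 divides 900, so solutions exist.
Back-substitute for Bézout coefficients:
  5 = 95 - 9·10
  ... = 895·(19) + 200·(-85)
Scale by 900/5 = 180: (a₀, b₀) = (3420, -15300).
General solution: a = 3420 + 40t, b = -15300 - 179t for integer t.
a ≥ 0: smallest is 3420 mod 40 = 20 (at t = -85), with b = -85.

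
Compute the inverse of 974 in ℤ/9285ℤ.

gcd(9285, 974) = 1  (9285 = 9*974 + 519, 974 = 1*519 + 455, 519 = 1*455 + 64, 455 = 7*64 + 7, 64 = 9*7 + 1, 7 = 7*1).
Back-substituting, 974*(-1306) + 9285*(137) = 1.
So 974*-1306 ≡ 1 (mod 9285), and -1306 mod 9285 = 7979.

7979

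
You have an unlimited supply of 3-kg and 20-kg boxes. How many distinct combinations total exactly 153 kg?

Need nonnegative integers with 3j + 20k = 153.
gcd(3, 20) = 1, and 3·(7) + 20·(-1) = 1.
So (j₀, k₀) = (1071, -153); general j = 1071 + 20t, k = -153 - 3t.
j ≥ 0 ⇒ t ≥ -53; k ≥ 0 ⇒ t ≤ -51. That's 3 values of t.

3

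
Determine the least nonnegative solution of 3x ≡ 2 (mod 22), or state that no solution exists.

8

gcd(22, 3):
  22 = 7×3 + 1
  3 = 3×1
so gcd(22, 3) = 1.
1 divides 2, so solutions exist.
Back-substitute for Bézout coefficients:
  1 = 22 - 7×3
  ... = 3×(-7) + 22×(1)
So 3×(-7) ≡ 1 (mod 22); multiply by 2: x ≡ -14 (mod 22).
Smallest nonnegative: x = -14 mod 22 = 8.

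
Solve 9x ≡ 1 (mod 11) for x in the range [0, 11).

gcd(11, 9):
  11 = 1*9 + 2
  9 = 4*2 + 1
  2 = 2*1
so gcd(11, 9) = 1.
Back-substitute for Bézout coefficients:
  1 = 9 - 4*2
  ... = 9*(5) + 11*(-4)
So 9*5 ≡ 1 (mod 11), and 5 mod 11 = 5.

5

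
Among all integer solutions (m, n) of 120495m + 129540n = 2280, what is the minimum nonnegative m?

gcd(129540, 120495) = 15  (129540 = 1*120495 + 9045, 120495 = 13*9045 + 2910, 9045 = 3*2910 + 315, 2910 = 9*315 + 75, 315 = 4*75 + 15, 75 = 5*15).
15 divides 2280, so solutions exist.
Back-substituting, 120495*(-1647) + 129540*(1532) = 15.
Scale by 2280/15 = 152: (m₀, n₀) = (-250344, 232864).
General solution: m = -250344 + 8636t, n = 232864 - 8033t for integer t.
m ≥ 0: smallest is -250344 mod 8636 = 100 (at t = 29), with n = -93.

100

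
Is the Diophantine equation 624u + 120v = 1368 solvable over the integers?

gcd(624, 120) = 24.
24 divides 1368, so integer solutions exist.

yes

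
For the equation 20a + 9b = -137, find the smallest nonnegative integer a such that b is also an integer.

8

gcd(20, 9):
  20 = 2*9 + 2
  9 = 4*2 + 1
  2 = 2*1
so gcd(20, 9) = 1.
1 divides -137, so solutions exist.
Back-substitute for Bézout coefficients:
  1 = 9 - 4*2
  ... = 20*(-4) + 9*(9)
Scale by -137/1 = -137: (a₀, b₀) = (548, -1233).
General solution: a = 548 + 9t, b = -1233 - 20t for integer t.
a ≥ 0: smallest is 548 mod 9 = 8 (at t = -60), with b = -33.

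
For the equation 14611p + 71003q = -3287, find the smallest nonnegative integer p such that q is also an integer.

gcd(71003, 14611):
  71003 = 4×14611 + 12559
  14611 = 1×12559 + 2052
  12559 = 6×2052 + 247
  2052 = 8×247 + 76
  247 = 3×76 + 19
  76 = 4×19
so gcd(71003, 14611) = 19.
19 divides -3287, so solutions exist.
Back-substitute for Bézout coefficients:
  19 = 247 - 3×76
  ... = 14611×(-865) + 71003×(178)
Scale by -3287/19 = -173: (p₀, q₀) = (149645, -30794).
General solution: p = 149645 + 3737t, q = -30794 - 769t for integer t.
p ≥ 0: smallest is 149645 mod 3737 = 165 (at t = -40), with q = -34.

165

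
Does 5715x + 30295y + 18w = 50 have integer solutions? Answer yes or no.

gcd(30295, 5715) = 5  (30295 = 5*5715 + 1720, 5715 = 3*1720 + 555, 1720 = 3*555 + 55, 555 = 10*55 + 5, 55 = 11*5).
gcd(5, 18) = 1.
1 divides 50, so integer solutions exist.

yes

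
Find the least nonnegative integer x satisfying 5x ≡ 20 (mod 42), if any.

gcd(42, 5) = 1  (42 = 8*5 + 2, 5 = 2*2 + 1, 2 = 2*1).
1 divides 20, so solutions exist.
Back-substituting, 5*(17) + 42*(-2) = 1.
So 5*(17) ≡ 1 (mod 42); multiply by 20: x ≡ 340 (mod 42).
Smallest nonnegative: x = 340 mod 42 = 4.

4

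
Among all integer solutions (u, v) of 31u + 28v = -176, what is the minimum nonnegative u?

gcd(31, 28) = 1  (31 = 1·28 + 3, 28 = 9·3 + 1, 3 = 3·1).
1 divides -176, so solutions exist.
Back-substituting, 31·(-9) + 28·(10) = 1.
Scale by -176/1 = -176: (u₀, v₀) = (1584, -1760).
General solution: u = 1584 + 28t, v = -1760 - 31t for integer t.
u ≥ 0: smallest is 1584 mod 28 = 16 (at t = -56), with v = -24.

16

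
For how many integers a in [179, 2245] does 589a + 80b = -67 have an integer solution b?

25

gcd(589, 80) = 1  (589 = 7·80 + 29, 80 = 2·29 + 22, 29 = 1·22 + 7, 22 = 3·7 + 1, 7 = 7·1).
Back-substituting, 589·(-11) + 80·(81) = 1.
Scale by -67: particular solution (737, -5427); reduce a mod 80: (17, -126).
General solution: a = 17 + 80t, b = -126 - 589t for integer t.
179 ≤ 17 + 80t ≤ 2245 gives t ∈ [3, 27], which is 25 values.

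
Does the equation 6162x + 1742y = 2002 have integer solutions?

gcd(6162, 1742):
  6162 = 3×1742 + 936
  1742 = 1×936 + 806
  936 = 1×806 + 130
  806 = 6×130 + 26
  130 = 5×26
so gcd(6162, 1742) = 26.
26 divides 2002, so integer solutions exist.

yes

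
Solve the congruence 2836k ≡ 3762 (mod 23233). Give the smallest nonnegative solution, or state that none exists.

gcd(23233, 2836) = 1  (23233 = 8×2836 + 545, 2836 = 5×545 + 111, 545 = 4×111 + 101, 111 = 1×101 + 10, 101 = 10×10 + 1, 10 = 10×1).
1 divides 3762, so solutions exist.
Back-substituting, 2836×(-2302) + 23233×(281) = 1.
So 2836×(-2302) ≡ 1 (mod 23233); multiply by 3762: k ≡ -8660124 (mod 23233).
Smallest nonnegative: k = -8660124 mod 23233 = 5785.

5785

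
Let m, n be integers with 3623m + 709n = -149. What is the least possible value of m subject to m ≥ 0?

gcd(3623, 709):
  3623 = 5·709 + 78
  709 = 9·78 + 7
  78 = 11·7 + 1
  7 = 7·1
so gcd(3623, 709) = 1.
1 divides -149, so solutions exist.
Back-substitute for Bézout coefficients:
  1 = 78 - 11·7
  ... = 3623·(100) + 709·(-511)
Scale by -149/1 = -149: (m₀, n₀) = (-14900, 76139).
General solution: m = -14900 + 709t, n = 76139 - 3623t for integer t.
m ≥ 0: smallest is -14900 mod 709 = 698 (at t = 22), with n = -3567.

698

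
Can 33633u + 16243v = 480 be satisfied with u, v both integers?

gcd(33633, 16243) = 37  (33633 = 2·16243 + 1147, 16243 = 14·1147 + 185, 1147 = 6·185 + 37, 185 = 5·37).
37 does not divide 480 (remainder 36), so no integer solutions.

no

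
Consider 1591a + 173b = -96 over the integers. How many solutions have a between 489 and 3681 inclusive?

19

gcd(1591, 173) = 1.
By Bézout, 1591×(56) + 173×(-515) = 1.
Particular solution: (160, -1472).
General solution: a = 160 + 173t, b = -1472 - 1591t for integer t.
489 ≤ 160 + 173t ≤ 3681 gives t ∈ [2, 20], which is 19 values.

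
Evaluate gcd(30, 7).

1

gcd(30, 7) = 1  (30 = 4×7 + 2, 7 = 3×2 + 1, 2 = 2×1).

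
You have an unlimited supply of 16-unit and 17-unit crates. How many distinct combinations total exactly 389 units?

Need nonnegative integers with 16j + 17k = 389.
gcd(16, 17) = 1, and 16·(-1) + 17·(1) = 1.
So (j₀, k₀) = (-389, 389); general j = -389 + 17t, k = 389 - 16t.
j ≥ 0 ⇒ t ≥ 23; k ≥ 0 ⇒ t ≤ 24. That's 2 values of t.

2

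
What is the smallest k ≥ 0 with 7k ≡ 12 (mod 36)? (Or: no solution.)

12

gcd(36, 7):
  36 = 5*7 + 1
  7 = 7*1
so gcd(36, 7) = 1.
1 divides 12, so solutions exist.
Back-substitute for Bézout coefficients:
  1 = 36 - 5*7
  ... = 7*(-5) + 36*(1)
So 7*(-5) ≡ 1 (mod 36); multiply by 12: k ≡ -60 (mod 36).
Smallest nonnegative: k = -60 mod 36 = 12.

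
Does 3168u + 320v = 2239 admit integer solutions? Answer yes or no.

no

gcd(3168, 320):
  3168 = 9*320 + 288
  320 = 1*288 + 32
  288 = 9*32
so gcd(3168, 320) = 32.
32 does not divide 2239 (remainder 31), so no integer solutions.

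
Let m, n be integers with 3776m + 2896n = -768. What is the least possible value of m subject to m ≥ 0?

9

gcd(3776, 2896):
  3776 = 1×2896 + 880
  2896 = 3×880 + 256
  880 = 3×256 + 112
  256 = 2×112 + 32
  112 = 3×32 + 16
  32 = 2×16
so gcd(3776, 2896) = 16.
16 divides -768, so solutions exist.
Back-substitute for Bézout coefficients:
  16 = 112 - 3×32
  ... = 3776×(79) + 2896×(-103)
Scale by -768/16 = -48: (m₀, n₀) = (-3792, 4944).
General solution: m = -3792 + 181t, n = 4944 - 236t for integer t.
m ≥ 0: smallest is -3792 mod 181 = 9 (at t = 21), with n = -12.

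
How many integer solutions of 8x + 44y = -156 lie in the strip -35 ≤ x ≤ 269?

gcd(44, 8) = 4  (44 = 5×8 + 4, 8 = 2×4).
Back-substituting, 8×(-5) + 44×(1) = 4.
Scale by -39: particular solution (195, -39); reduce x mod 11: (8, -5).
General solution: x = 8 + 11t, y = -5 - 2t for integer t.
-35 ≤ 8 + 11t ≤ 269 gives t ∈ [-3, 23], which is 27 values.

27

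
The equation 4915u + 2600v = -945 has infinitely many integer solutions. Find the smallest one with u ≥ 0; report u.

gcd(4915, 2600):
  4915 = 1·2600 + 2315
  2600 = 1·2315 + 285
  2315 = 8·285 + 35
  285 = 8·35 + 5
  35 = 7·5
so gcd(4915, 2600) = 5.
5 divides -945, so solutions exist.
Back-substitute for Bézout coefficients:
  5 = 285 - 8·35
  ... = 4915·(-73) + 2600·(138)
Scale by -945/5 = -189: (u₀, v₀) = (13797, -26082).
General solution: u = 13797 + 520t, v = -26082 - 983t for integer t.
u ≥ 0: smallest is 13797 mod 520 = 277 (at t = -26), with v = -524.

277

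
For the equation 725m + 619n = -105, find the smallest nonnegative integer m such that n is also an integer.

145

gcd(725, 619):
  725 = 1*619 + 106
  619 = 5*106 + 89
  106 = 1*89 + 17
  89 = 5*17 + 4
  17 = 4*4 + 1
  4 = 4*1
so gcd(725, 619) = 1.
1 divides -105, so solutions exist.
Back-substitute for Bézout coefficients:
  1 = 17 - 4*4
  ... = 725*(146) + 619*(-171)
Scale by -105/1 = -105: (m₀, n₀) = (-15330, 17955).
General solution: m = -15330 + 619t, n = 17955 - 725t for integer t.
m ≥ 0: smallest is -15330 mod 619 = 145 (at t = 25), with n = -170.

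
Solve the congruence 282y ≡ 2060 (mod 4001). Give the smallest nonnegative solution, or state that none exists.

2249

gcd(4001, 282):
  4001 = 14*282 + 53
  282 = 5*53 + 17
  53 = 3*17 + 2
  17 = 8*2 + 1
  2 = 2*1
so gcd(4001, 282) = 1.
1 divides 2060, so solutions exist.
Back-substitute for Bézout coefficients:
  1 = 17 - 8*2
  ... = 282*(1887) + 4001*(-133)
So 282*(1887) ≡ 1 (mod 4001); multiply by 2060: y ≡ 3887220 (mod 4001).
Smallest nonnegative: y = 3887220 mod 4001 = 2249.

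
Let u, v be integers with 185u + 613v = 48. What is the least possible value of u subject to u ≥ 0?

gcd(613, 185):
  613 = 3·185 + 58
  185 = 3·58 + 11
  58 = 5·11 + 3
  11 = 3·3 + 2
  3 = 1·2 + 1
  2 = 2·1
so gcd(613, 185) = 1.
1 divides 48, so solutions exist.
Back-substitute for Bézout coefficients:
  1 = 3 - 1·2
  ... = 185·(-222) + 613·(67)
Scale by 48/1 = 48: (u₀, v₀) = (-10656, 3216).
General solution: u = -10656 + 613t, v = 3216 - 185t for integer t.
u ≥ 0: smallest is -10656 mod 613 = 378 (at t = 18), with v = -114.

378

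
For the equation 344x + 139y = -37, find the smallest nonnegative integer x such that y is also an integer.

gcd(344, 139):
  344 = 2×139 + 66
  139 = 2×66 + 7
  66 = 9×7 + 3
  7 = 2×3 + 1
  3 = 3×1
so gcd(344, 139) = 1.
1 divides -37, so solutions exist.
Back-substitute for Bézout coefficients:
  1 = 7 - 2×3
  ... = 344×(-40) + 139×(99)
Scale by -37/1 = -37: (x₀, y₀) = (1480, -3663).
General solution: x = 1480 + 139t, y = -3663 - 344t for integer t.
x ≥ 0: smallest is 1480 mod 139 = 90 (at t = -10), with y = -223.

90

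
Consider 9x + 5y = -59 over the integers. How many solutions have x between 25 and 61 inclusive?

7

gcd(9, 5) = 1.
By Bézout, 9·(-1) + 5·(2) = 1.
Particular solution: (4, -19).
General solution: x = 4 + 5t, y = -19 - 9t for integer t.
25 ≤ 4 + 5t ≤ 61 gives t ∈ [5, 11], which is 7 values.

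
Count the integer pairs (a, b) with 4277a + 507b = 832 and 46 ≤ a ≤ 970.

gcd(4277, 507):
  4277 = 8·507 + 221
  507 = 2·221 + 65
  221 = 3·65 + 26
  65 = 2·26 + 13
  26 = 2·13
so gcd(4277, 507) = 13.
Back-substitute for Bézout coefficients:
  13 = 65 - 2·26
  ... = 4277·(-16) + 507·(135)
Scale by 64: particular solution (-1024, 8640); reduce a mod 39: (29, -243).
General solution: a = 29 + 39t, b = -243 - 329t for integer t.
46 ≤ 29 + 39t ≤ 970 gives t ∈ [1, 24], which is 24 values.

24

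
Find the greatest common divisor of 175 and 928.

gcd(928, 175):
  928 = 5×175 + 53
  175 = 3×53 + 16
  53 = 3×16 + 5
  16 = 3×5 + 1
  5 = 5×1
so gcd(928, 175) = 1.

1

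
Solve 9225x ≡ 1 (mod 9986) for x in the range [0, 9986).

gcd(9986, 9225) = 1.
By Bézout, 9225*(-1181) + 9986*(1091) = 1.
So 9225*-1181 ≡ 1 (mod 9986), and -1181 mod 9986 = 8805.

8805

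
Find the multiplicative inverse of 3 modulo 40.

gcd(40, 3) = 1  (40 = 13×3 + 1, 3 = 3×1).
Back-substituting, 3×(-13) + 40×(1) = 1.
So 3×-13 ≡ 1 (mod 40), and -13 mod 40 = 27.

27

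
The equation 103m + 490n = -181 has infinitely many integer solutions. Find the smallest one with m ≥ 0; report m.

3

gcd(490, 103):
  490 = 4*103 + 78
  103 = 1*78 + 25
  78 = 3*25 + 3
  25 = 8*3 + 1
  3 = 3*1
so gcd(490, 103) = 1.
1 divides -181, so solutions exist.
Back-substitute for Bézout coefficients:
  1 = 25 - 8*3
  ... = 103*(157) + 490*(-33)
Scale by -181/1 = -181: (m₀, n₀) = (-28417, 5973).
General solution: m = -28417 + 490t, n = 5973 - 103t for integer t.
m ≥ 0: smallest is -28417 mod 490 = 3 (at t = 58), with n = -1.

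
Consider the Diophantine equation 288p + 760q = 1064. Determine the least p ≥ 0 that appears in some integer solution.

38

gcd(760, 288):
  760 = 2*288 + 184
  288 = 1*184 + 104
  184 = 1*104 + 80
  104 = 1*80 + 24
  80 = 3*24 + 8
  24 = 3*8
so gcd(760, 288) = 8.
8 divides 1064, so solutions exist.
Back-substitute for Bézout coefficients:
  8 = 80 - 3*24
  ... = 288*(-29) + 760*(11)
Scale by 1064/8 = 133: (p₀, q₀) = (-3857, 1463).
General solution: p = -3857 + 95t, q = 1463 - 36t for integer t.
p ≥ 0: smallest is -3857 mod 95 = 38 (at t = 41), with q = -13.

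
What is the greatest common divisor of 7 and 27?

gcd(27, 7):
  27 = 3*7 + 6
  7 = 1*6 + 1
  6 = 6*1
so gcd(27, 7) = 1.

1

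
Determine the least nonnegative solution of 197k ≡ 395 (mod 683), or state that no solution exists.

gcd(683, 197):
  683 = 3×197 + 92
  197 = 2×92 + 13
  92 = 7×13 + 1
  13 = 13×1
so gcd(683, 197) = 1.
1 divides 395, so solutions exist.
Back-substitute for Bézout coefficients:
  1 = 92 - 7×13
  ... = 197×(-52) + 683×(15)
So 197×(-52) ≡ 1 (mod 683); multiply by 395: k ≡ -20540 (mod 683).
Smallest nonnegative: k = -20540 mod 683 = 633.

633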